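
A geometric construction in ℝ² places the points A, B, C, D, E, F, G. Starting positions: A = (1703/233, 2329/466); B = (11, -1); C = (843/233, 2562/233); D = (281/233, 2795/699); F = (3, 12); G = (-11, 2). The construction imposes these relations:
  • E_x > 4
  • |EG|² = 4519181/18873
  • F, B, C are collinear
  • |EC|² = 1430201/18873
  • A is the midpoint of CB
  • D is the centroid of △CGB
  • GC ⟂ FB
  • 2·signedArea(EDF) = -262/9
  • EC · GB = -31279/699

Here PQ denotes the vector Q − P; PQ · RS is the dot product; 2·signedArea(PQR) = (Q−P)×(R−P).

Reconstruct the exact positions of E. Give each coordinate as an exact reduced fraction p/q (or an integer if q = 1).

1. E_x = 3125/699  [2·signedArea(EDF) = -262/9 ∩ EC · GB = -31279/699]
2. E_y = 4891/2097  [2·signedArea(EDF) = -262/9 ∩ EC · GB = -31279/699]
   → E = (3125/699, 4891/2097)

E = (3125/699, 4891/2097)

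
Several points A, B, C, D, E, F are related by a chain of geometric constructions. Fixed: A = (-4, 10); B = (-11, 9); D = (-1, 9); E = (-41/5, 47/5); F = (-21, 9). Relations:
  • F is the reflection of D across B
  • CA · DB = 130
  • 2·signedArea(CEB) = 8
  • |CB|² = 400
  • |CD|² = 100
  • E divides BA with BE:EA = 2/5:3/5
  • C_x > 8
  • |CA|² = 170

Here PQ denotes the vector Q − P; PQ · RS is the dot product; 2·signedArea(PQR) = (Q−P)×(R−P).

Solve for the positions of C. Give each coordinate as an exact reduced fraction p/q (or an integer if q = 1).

1. C_x = 9  [2·signedArea(CEB) = 8 ∩ CA · DB = 130]
2. C_y = 9  [2·signedArea(CEB) = 8 ∩ CA · DB = 130]
   → C = (9, 9)

C = (9, 9)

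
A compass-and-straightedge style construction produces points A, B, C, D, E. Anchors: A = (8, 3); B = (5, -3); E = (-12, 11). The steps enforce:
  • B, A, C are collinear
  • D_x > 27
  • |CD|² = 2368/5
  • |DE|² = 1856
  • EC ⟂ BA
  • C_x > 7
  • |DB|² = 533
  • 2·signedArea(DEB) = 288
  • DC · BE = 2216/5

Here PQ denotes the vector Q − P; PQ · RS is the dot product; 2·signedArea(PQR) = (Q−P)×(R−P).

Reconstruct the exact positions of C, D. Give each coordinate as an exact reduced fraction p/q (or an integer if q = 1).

C = (36/5, 7/5)
D = (28, -5)

1. C_x = 36/5  [B, A, C are collinear ∩ EC ⟂ BA]
2. C_y = 7/5  [B, A, C are collinear ∩ EC ⟂ BA]
   → C = (36/5, 7/5)
3. D_x = 28  [DC · BE = 2216/5 ∩ 2·signedArea(DEB) = 288]
4. D_y = -5  [DC · BE = 2216/5 ∩ 2·signedArea(DEB) = 288]
   → D = (28, -5)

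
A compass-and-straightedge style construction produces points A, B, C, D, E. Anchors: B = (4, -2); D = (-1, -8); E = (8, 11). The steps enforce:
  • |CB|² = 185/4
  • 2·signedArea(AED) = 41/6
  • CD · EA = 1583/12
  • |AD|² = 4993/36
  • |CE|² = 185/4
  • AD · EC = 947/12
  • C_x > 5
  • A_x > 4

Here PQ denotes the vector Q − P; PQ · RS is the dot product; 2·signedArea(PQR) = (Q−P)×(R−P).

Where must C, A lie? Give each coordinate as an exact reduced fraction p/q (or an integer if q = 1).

A = (13/3, 5/2)
C = (6, 9/2)

1. A_x = 13/3  [line 19·x + -9·y + -359/6 = 0 ∩ |AD|² = 4993/36]
2. A_y = 5/2  [line 19·x + -9·y + -359/6 = 0 ∩ |AD|² = 4993/36]
   → A = (13/3, 5/2)
3. C_x = 6  [CD · EA = 1583/12 ∩ AD · EC = 947/12]
4. C_y = 9/2  [CD · EA = 1583/12 ∩ AD · EC = 947/12]
   → C = (6, 9/2)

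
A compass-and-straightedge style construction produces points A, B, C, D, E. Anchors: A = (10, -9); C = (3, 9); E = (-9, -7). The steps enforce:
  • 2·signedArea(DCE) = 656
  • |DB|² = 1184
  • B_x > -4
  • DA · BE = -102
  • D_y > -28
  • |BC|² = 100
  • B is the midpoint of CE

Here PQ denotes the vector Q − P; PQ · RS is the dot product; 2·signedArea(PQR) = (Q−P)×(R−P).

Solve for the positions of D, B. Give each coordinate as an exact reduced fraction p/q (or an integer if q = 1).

1. B_x = -3  [B is the midpoint of CE]
2. B_y = 1  [B is the midpoint of CE]
   → B = (-3, 1)
3. D_x = 17  [2·signedArea(DCE) = 656 ∩ DA · BE = -102]
4. D_y = -27  [2·signedArea(DCE) = 656 ∩ DA · BE = -102]
   → D = (17, -27)

B = (-3, 1)
D = (17, -27)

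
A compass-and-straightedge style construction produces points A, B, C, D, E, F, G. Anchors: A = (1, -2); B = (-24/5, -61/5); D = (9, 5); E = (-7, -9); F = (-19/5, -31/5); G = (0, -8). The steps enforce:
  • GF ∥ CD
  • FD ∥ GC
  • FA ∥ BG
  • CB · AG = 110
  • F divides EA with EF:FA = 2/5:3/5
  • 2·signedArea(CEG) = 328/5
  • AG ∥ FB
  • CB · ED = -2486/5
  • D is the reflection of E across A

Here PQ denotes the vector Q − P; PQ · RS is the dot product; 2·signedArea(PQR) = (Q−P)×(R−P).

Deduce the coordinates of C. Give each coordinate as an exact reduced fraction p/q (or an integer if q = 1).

C = (64/5, 16/5)

1. C_x = 64/5  [GF ∥ CD ∩ FD ∥ GC]
2. C_y = 16/5  [GF ∥ CD ∩ FD ∥ GC]
   → C = (64/5, 16/5)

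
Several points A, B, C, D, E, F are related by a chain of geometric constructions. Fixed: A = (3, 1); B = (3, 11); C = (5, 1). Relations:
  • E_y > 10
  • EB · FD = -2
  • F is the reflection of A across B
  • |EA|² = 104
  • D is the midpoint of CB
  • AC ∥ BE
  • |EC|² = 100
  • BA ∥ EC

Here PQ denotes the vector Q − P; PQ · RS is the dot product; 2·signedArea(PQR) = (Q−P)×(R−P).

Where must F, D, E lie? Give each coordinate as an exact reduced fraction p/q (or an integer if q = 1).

1. F_x = 3  [F is the reflection of A across B]
2. F_y = 21  [F is the reflection of A across B]
   → F = (3, 21)
3. D_x = 4  [D is the midpoint of CB]
4. D_y = 6  [D is the midpoint of CB]
   → D = (4, 6)
5. E_x = 5  [BA ∥ EC ∩ AC ∥ BE]
6. E_y = 11  [BA ∥ EC ∩ AC ∥ BE]
   → E = (5, 11)

D = (4, 6)
E = (5, 11)
F = (3, 21)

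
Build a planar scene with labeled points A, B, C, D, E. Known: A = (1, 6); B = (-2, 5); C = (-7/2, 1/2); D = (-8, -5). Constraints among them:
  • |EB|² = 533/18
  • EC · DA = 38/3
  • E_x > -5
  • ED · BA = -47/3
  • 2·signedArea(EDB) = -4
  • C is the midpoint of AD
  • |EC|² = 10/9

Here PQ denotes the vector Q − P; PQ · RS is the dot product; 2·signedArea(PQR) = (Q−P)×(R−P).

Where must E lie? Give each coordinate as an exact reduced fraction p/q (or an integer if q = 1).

1. E_x = -9/2  [2·signedArea(EDB) = -4 ∩ EC · DA = 38/3]
2. E_y = 1/6  [2·signedArea(EDB) = -4 ∩ EC · DA = 38/3]
   → E = (-9/2, 1/6)

E = (-9/2, 1/6)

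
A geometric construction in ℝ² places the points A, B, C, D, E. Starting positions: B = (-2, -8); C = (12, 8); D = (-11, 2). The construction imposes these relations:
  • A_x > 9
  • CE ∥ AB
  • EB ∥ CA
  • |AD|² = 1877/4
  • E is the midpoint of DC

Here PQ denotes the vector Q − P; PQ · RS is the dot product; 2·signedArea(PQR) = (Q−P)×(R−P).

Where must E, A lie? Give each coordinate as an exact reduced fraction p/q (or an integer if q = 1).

A = (19/2, -5)
E = (1/2, 5)

1. E_x = 1/2  [E is the midpoint of DC]
2. E_y = 5  [E is the midpoint of DC]
   → E = (1/2, 5)
3. A_x = 19/2  [CE ∥ AB ∩ EB ∥ CA]
4. A_y = -5  [CE ∥ AB ∩ EB ∥ CA]
   → A = (19/2, -5)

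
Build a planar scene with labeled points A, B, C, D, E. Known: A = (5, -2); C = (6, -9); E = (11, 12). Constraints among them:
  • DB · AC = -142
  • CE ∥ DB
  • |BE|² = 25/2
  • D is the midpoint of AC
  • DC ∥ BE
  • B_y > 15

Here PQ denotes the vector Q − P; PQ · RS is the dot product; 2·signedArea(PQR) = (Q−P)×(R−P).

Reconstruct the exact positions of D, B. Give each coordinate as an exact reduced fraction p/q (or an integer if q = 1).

1. D_x = 11/2  [D is the midpoint of AC]
2. D_y = -11/2  [D is the midpoint of AC]
   → D = (11/2, -11/2)
3. B_x = 21/2  [DC ∥ BE ∩ CE ∥ DB]
4. B_y = 31/2  [DC ∥ BE ∩ CE ∥ DB]
   → B = (21/2, 31/2)

B = (21/2, 31/2)
D = (11/2, -11/2)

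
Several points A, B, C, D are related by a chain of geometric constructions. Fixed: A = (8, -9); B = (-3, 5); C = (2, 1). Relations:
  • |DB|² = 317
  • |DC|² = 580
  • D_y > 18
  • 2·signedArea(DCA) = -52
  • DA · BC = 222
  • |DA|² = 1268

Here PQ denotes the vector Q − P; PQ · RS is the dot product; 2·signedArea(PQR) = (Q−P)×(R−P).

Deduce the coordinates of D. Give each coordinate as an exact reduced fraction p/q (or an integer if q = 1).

D = (-14, 19)

1. D_x = -14  [2·signedArea(DCA) = -52 ∩ DA · BC = 222]
2. D_y = 19  [2·signedArea(DCA) = -52 ∩ DA · BC = 222]
   → D = (-14, 19)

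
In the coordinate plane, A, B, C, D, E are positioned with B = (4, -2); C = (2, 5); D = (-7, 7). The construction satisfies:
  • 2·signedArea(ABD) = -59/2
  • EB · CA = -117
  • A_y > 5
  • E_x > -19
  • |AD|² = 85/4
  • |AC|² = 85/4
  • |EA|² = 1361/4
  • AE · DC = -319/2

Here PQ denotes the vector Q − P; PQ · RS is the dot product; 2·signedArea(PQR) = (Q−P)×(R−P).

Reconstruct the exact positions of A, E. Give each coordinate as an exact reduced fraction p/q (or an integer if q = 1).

A = (-5/2, 6)
E = (-18, 16)

1. A_x = -5/2  [line -9·x + -11·y + 87/2 = 0 ∩ |AC|² = 85/4]
2. A_y = 6  [line -9·x + -11·y + 87/2 = 0 ∩ |AC|² = 85/4]
   → A = (-5/2, 6)
3. E_x = -18  [line 9/2·x + -1·y + 97 = 0 ∩ |EA|² = 1361/4]
4. E_y = 16  [line 9/2·x + -1·y + 97 = 0 ∩ |EA|² = 1361/4]
   → E = (-18, 16)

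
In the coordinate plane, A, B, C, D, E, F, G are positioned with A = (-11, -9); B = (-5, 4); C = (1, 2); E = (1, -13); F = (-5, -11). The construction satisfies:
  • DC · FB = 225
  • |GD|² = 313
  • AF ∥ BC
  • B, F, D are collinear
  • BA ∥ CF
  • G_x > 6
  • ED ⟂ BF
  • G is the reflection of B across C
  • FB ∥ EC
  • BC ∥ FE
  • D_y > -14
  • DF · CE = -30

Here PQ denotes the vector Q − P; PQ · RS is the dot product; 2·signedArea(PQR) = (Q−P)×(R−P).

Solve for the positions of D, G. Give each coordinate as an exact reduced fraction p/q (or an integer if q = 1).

D = (-5, -13)
G = (7, 0)

1. D_x = -5  [B, F, D are collinear ∩ ED ⟂ BF]
2. D_y = -13  [B, F, D are collinear ∩ ED ⟂ BF]
   → D = (-5, -13)
3. G_x = 7  [G is the reflection of B across C]
4. G_y = 0  [G is the reflection of B across C]
   → G = (7, 0)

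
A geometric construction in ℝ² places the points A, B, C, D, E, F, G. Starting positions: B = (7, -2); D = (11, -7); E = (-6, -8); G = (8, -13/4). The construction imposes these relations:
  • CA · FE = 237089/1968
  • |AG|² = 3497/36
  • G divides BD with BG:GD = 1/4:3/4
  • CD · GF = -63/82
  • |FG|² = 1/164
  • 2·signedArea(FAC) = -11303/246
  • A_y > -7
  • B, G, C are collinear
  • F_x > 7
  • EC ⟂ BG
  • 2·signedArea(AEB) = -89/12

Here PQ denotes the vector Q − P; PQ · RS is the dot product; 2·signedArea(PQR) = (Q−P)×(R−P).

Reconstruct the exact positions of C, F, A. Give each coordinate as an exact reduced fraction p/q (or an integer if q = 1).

1. C_x = 199/41  [B, G, C are collinear ∩ EC ⟂ BG]
2. C_y = 28/41  [B, G, C are collinear ∩ EC ⟂ BG]
   → C = (199/41, 28/41)
3. F_x = 326/41  [line 252/41·x + -315/41·y + -12033/164 = 0 ∩ |FG|² = 1/164]
4. F_y = -523/164  [line 252/41·x + -315/41·y + -12033/164 = 0 ∩ |FG|² = 1/164]
   → F = (326/41, -523/164)
5. A_x = -4/3  [2·signedArea(FAC) = -11303/246 ∩ 2·signedArea(AEB) = -89/12]
6. A_y = -77/12  [2·signedArea(FAC) = -11303/246 ∩ 2·signedArea(AEB) = -89/12]
   → A = (-4/3, -77/12)

A = (-4/3, -77/12)
C = (199/41, 28/41)
F = (326/41, -523/164)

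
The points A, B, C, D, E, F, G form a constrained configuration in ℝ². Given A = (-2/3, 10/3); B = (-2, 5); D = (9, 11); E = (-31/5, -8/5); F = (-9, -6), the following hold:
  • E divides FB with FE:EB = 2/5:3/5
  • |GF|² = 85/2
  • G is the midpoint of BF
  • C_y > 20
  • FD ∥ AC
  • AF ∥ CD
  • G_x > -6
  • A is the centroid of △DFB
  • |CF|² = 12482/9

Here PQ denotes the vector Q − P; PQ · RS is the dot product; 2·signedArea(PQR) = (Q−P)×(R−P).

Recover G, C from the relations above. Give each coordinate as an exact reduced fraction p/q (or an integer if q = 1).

1. G_x = -11/2  [G is the midpoint of BF]
2. G_y = -1/2  [G is the midpoint of BF]
   → G = (-11/2, -1/2)
3. C_x = 52/3  [AF ∥ CD ∩ FD ∥ AC]
4. C_y = 61/3  [AF ∥ CD ∩ FD ∥ AC]
   → C = (52/3, 61/3)

C = (52/3, 61/3)
G = (-11/2, -1/2)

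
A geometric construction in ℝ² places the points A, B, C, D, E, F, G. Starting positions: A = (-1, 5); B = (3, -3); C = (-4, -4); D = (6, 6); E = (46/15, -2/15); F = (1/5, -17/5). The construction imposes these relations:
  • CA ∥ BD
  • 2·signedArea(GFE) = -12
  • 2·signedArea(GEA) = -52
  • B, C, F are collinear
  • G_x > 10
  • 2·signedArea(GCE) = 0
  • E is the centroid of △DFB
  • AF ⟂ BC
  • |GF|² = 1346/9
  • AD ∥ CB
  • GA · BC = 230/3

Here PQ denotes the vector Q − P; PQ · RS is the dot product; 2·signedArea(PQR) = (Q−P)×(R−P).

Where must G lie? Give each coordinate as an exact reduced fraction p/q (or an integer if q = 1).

1. G_x = 152/15  [2·signedArea(GCE) = 0 ∩ GA · BC = 230/3]
2. G_y = 56/15  [2·signedArea(GCE) = 0 ∩ GA · BC = 230/3]
   → G = (152/15, 56/15)

G = (152/15, 56/15)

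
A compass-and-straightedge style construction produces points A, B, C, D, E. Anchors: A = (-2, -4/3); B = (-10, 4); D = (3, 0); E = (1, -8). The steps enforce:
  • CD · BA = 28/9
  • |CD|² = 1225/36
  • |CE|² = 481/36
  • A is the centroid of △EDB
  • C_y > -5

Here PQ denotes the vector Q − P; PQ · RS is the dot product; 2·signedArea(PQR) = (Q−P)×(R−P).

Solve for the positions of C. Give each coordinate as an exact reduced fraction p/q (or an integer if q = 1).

C = (-1/2, -14/3)

1. C_x = -1/2  [line -8·x + 16/3·y + 188/9 = 0 ∩ |CE|² = 481/36]
2. C_y = -14/3  [line -8·x + 16/3·y + 188/9 = 0 ∩ |CE|² = 481/36]
   → C = (-1/2, -14/3)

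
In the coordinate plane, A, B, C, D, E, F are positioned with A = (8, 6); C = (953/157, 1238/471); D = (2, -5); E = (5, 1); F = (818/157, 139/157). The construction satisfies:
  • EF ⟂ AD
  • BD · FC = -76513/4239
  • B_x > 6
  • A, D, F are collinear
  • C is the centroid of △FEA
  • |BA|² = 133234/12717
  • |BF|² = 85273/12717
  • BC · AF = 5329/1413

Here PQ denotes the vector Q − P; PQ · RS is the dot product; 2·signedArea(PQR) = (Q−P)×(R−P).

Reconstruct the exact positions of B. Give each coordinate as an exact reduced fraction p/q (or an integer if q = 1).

B = (1009/157, 4481/1413)

1. B_x = 1009/157  [BD · FC = -76513/4239 ∩ BC · AF = 5329/1413]
2. B_y = 4481/1413  [BD · FC = -76513/4239 ∩ BC · AF = 5329/1413]
   → B = (1009/157, 4481/1413)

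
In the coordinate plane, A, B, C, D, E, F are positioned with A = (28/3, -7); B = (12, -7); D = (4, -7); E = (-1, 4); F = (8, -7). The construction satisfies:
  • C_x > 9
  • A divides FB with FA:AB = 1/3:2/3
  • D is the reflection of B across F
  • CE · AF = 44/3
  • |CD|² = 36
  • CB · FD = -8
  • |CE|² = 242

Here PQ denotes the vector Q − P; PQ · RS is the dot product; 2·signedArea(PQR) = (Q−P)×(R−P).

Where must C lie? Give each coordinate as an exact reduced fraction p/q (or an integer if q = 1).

1. C_x = 10  [CB · FD = -8]
2. C_y = -7  [|CD|² = 36]
   → C = (10, -7)

C = (10, -7)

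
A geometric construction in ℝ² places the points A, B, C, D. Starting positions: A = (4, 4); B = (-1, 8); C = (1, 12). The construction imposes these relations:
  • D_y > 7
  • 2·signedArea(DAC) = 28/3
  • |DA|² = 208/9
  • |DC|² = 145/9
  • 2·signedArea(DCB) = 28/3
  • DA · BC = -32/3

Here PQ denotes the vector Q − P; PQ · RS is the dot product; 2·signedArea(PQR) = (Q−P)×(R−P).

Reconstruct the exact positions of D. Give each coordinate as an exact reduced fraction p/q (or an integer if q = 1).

1. D_x = 4/3  [2·signedArea(DCB) = 28/3 ∩ 2·signedArea(DAC) = 28/3]
2. D_y = 8  [2·signedArea(DCB) = 28/3 ∩ 2·signedArea(DAC) = 28/3]
   → D = (4/3, 8)

D = (4/3, 8)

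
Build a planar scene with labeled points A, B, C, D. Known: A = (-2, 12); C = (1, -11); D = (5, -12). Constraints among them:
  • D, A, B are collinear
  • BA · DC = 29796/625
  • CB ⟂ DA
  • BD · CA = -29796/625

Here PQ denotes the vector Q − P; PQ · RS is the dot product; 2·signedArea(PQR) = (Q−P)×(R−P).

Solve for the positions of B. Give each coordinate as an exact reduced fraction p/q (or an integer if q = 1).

1. B_x = 2761/625  [D, A, B are collinear ∩ CB ⟂ DA]
2. B_y = -6252/625  [D, A, B are collinear ∩ CB ⟂ DA]
   → B = (2761/625, -6252/625)

B = (2761/625, -6252/625)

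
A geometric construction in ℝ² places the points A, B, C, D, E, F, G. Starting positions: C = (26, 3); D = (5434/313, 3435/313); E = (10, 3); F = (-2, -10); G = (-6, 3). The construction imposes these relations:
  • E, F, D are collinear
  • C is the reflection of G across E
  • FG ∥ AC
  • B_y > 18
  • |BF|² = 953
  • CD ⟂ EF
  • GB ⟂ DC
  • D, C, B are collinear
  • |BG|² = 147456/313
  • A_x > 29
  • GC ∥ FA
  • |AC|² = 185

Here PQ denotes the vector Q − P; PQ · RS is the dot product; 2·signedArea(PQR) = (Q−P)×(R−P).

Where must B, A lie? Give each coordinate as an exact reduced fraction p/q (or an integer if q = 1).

A = (30, -10)
B = (2730/313, 5931/313)

1. B_x = 2730/313  [D, C, B are collinear ∩ GB ⟂ DC]
2. B_y = 5931/313  [D, C, B are collinear ∩ GB ⟂ DC]
   → B = (2730/313, 5931/313)
3. A_x = 30  [FG ∥ AC ∩ GC ∥ FA]
4. A_y = -10  [FG ∥ AC ∩ GC ∥ FA]
   → A = (30, -10)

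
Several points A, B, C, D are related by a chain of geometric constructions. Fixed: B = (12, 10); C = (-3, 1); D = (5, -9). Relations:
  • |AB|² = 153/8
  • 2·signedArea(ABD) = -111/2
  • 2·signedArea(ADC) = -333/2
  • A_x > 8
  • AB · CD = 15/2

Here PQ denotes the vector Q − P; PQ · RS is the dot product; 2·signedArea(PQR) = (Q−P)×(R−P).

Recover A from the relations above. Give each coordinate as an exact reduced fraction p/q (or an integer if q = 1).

A = (33/4, 31/4)

1. A_x = 33/4  [2·signedArea(ABD) = -111/2 ∩ AB · CD = 15/2]
2. A_y = 31/4  [2·signedArea(ABD) = -111/2 ∩ AB · CD = 15/2]
   → A = (33/4, 31/4)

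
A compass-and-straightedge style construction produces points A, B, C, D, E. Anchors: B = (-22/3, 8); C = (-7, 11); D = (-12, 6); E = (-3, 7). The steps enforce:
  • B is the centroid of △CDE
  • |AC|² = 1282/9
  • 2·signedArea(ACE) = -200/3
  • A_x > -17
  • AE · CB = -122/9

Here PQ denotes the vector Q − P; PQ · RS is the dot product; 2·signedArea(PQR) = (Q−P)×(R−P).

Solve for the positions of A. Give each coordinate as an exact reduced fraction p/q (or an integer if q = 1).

A = (-50/3, 4)

1. A_x = -50/3  [2·signedArea(ACE) = -200/3 ∩ AE · CB = -122/9]
2. A_y = 4  [2·signedArea(ACE) = -200/3 ∩ AE · CB = -122/9]
   → A = (-50/3, 4)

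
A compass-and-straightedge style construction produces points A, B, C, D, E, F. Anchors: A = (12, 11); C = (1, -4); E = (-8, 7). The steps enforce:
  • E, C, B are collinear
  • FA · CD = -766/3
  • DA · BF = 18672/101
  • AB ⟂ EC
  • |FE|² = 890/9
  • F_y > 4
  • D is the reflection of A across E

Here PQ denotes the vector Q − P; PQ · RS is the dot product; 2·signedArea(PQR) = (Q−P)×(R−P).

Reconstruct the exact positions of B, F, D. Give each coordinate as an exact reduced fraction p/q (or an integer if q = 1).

1. B_x = -196/101  [E, C, B are collinear ∩ AB ⟂ EC]
2. B_y = -41/101  [E, C, B are collinear ∩ AB ⟂ EC]
   → B = (-196/101, -41/101)
3. D_x = -28  [D is the reflection of A across E]
4. D_y = 3  [D is the reflection of A across E]
   → D = (-28, 3)
5. F_x = 5/3  [FA · CD = -766/3 ∩ DA · BF = 18672/101]
6. F_y = 14/3  [FA · CD = -766/3 ∩ DA · BF = 18672/101]
   → F = (5/3, 14/3)

B = (-196/101, -41/101)
D = (-28, 3)
F = (5/3, 14/3)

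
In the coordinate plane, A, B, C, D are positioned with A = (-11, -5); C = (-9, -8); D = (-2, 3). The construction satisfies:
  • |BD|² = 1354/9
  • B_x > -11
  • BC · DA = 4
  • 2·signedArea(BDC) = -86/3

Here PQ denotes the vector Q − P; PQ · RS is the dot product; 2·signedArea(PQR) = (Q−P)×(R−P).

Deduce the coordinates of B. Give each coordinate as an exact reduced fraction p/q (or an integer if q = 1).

1. B_x = -31/3  [BC · DA = 4 ∩ 2·signedArea(BDC) = -86/3]
2. B_y = -6  [BC · DA = 4 ∩ 2·signedArea(BDC) = -86/3]
   → B = (-31/3, -6)

B = (-31/3, -6)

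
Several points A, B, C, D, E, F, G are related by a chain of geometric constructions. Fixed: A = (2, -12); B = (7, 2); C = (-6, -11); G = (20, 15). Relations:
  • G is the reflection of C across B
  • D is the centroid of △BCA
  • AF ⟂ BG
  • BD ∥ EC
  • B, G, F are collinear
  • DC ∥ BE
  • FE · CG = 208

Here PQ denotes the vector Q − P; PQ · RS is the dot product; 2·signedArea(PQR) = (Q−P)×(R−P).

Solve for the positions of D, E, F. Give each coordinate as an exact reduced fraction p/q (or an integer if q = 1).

1. D_x = 1  [D is the centroid of △BCA]
2. D_y = -7  [D is the centroid of △BCA]
   → D = (1, -7)
3. E_x = 0  [BD ∥ EC ∩ DC ∥ BE]
4. E_y = -2  [BD ∥ EC ∩ DC ∥ BE]
   → E = (0, -2)
5. F_x = -5/2  [B, G, F are collinear ∩ AF ⟂ BG]
6. F_y = -15/2  [B, G, F are collinear ∩ AF ⟂ BG]
   → F = (-5/2, -15/2)

D = (1, -7)
E = (0, -2)
F = (-5/2, -15/2)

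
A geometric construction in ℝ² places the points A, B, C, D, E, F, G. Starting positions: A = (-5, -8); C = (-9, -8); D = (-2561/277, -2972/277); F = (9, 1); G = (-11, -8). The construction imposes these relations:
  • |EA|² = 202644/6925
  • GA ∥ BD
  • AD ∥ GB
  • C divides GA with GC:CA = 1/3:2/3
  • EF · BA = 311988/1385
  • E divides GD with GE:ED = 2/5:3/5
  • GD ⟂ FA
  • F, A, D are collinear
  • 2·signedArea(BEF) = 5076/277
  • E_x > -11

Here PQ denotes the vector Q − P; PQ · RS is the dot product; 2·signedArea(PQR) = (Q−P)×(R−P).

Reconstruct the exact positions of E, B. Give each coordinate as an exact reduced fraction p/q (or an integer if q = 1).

1. E_x = -14263/1385  [E divides GD with GE:ED = 2/5:3/5]
2. E_y = -12592/1385  [E divides GD with GE:ED = 2/5:3/5]
   → E = (-14263/1385, -12592/1385)
3. B_x = -4223/277  [GA ∥ BD ∩ AD ∥ GB]
4. B_y = -2972/277  [GA ∥ BD ∩ AD ∥ GB]
   → B = (-4223/277, -2972/277)

B = (-4223/277, -2972/277)
E = (-14263/1385, -12592/1385)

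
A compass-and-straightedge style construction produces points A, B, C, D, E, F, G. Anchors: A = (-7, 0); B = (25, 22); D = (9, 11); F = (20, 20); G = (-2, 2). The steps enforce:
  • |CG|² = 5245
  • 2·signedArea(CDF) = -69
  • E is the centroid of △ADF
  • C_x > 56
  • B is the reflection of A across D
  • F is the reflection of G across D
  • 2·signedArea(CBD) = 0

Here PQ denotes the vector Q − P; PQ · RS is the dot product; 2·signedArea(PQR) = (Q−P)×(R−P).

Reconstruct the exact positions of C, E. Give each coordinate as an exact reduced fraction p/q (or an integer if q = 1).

1. C_x = 57  [2·signedArea(CBD) = 0 ∩ 2·signedArea(CDF) = -69]
2. C_y = 44  [2·signedArea(CBD) = 0 ∩ 2·signedArea(CDF) = -69]
   → C = (57, 44)
3. E_x = 22/3  [E is the centroid of △ADF]
4. E_y = 31/3  [E is the centroid of △ADF]
   → E = (22/3, 31/3)

C = (57, 44)
E = (22/3, 31/3)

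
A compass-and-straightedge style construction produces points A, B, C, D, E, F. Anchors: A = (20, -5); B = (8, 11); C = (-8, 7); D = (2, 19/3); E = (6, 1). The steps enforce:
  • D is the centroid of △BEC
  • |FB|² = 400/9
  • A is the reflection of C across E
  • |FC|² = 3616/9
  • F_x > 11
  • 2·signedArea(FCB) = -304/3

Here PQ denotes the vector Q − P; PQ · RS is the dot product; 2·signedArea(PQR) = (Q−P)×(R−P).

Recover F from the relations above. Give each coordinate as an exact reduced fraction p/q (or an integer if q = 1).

1. F_x = 12  [line -4·x + 16·y + -128/3 = 0 ∩ |FC|² = 3616/9]
2. F_y = 17/3  [line -4·x + 16·y + -128/3 = 0 ∩ |FC|² = 3616/9]
   → F = (12, 17/3)

F = (12, 17/3)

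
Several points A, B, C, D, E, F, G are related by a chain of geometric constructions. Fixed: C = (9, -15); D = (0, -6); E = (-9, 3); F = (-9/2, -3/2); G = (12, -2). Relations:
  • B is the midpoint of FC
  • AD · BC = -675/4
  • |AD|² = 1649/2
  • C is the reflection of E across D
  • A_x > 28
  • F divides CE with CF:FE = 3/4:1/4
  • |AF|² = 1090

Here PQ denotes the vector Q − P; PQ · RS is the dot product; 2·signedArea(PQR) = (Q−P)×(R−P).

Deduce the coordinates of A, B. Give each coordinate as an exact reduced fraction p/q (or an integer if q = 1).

A = (57/2, -5/2)
B = (9/4, -33/4)

1. B_x = 9/4  [B is the midpoint of FC]
2. B_y = -33/4  [B is the midpoint of FC]
   → B = (9/4, -33/4)
3. A_x = 57/2  [line -27/4·x + 27/4·y + 837/4 = 0 ∩ |AF|² = 1090]
4. A_y = -5/2  [line -27/4·x + 27/4·y + 837/4 = 0 ∩ |AF|² = 1090]
   → A = (57/2, -5/2)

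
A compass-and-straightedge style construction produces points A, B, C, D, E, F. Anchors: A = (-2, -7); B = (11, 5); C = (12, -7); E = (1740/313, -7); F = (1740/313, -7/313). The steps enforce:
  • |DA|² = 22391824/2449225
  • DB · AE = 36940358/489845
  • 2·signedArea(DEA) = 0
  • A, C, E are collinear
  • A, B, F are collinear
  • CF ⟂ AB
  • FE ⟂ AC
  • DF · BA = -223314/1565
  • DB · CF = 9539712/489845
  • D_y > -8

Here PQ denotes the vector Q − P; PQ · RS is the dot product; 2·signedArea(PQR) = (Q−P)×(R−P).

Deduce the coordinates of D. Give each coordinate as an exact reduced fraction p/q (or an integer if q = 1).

D = (1602/1565, -7)

1. D_x = 1602/1565  [2·signedArea(DEA) = 0 ∩ DB · AE = 36940358/489845]
2. D_y = -7  [2·signedArea(DEA) = 0 ∩ DB · AE = 36940358/489845]
   → D = (1602/1565, -7)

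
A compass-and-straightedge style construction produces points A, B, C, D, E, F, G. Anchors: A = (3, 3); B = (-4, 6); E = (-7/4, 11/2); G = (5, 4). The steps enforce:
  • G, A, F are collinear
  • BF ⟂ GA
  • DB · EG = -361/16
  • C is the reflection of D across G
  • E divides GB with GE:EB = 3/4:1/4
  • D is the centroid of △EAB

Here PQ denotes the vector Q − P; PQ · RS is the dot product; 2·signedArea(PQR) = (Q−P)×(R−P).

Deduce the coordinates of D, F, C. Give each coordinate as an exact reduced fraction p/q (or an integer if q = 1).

C = (131/12, 19/6)
D = (-11/12, 29/6)
F = (-7/5, 4/5)

1. D_x = -11/12  [D is the centroid of △EAB]
2. D_y = 29/6  [D is the centroid of △EAB]
   → D = (-11/12, 29/6)
3. F_x = -7/5  [G, A, F are collinear ∩ BF ⟂ GA]
4. F_y = 4/5  [G, A, F are collinear ∩ BF ⟂ GA]
   → F = (-7/5, 4/5)
5. C_x = 131/12  [C is the reflection of D across G]
6. C_y = 19/6  [C is the reflection of D across G]
   → C = (131/12, 19/6)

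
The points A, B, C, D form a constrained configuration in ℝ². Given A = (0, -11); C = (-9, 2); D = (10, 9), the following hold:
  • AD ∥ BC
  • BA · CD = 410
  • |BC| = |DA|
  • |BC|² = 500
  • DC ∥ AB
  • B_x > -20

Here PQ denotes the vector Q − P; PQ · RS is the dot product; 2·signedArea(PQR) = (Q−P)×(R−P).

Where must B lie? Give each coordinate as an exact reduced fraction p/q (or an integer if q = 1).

B = (-19, -18)

1. B_x = -19  [AD ∥ BC ∩ DC ∥ AB]
2. B_y = -18  [AD ∥ BC ∩ DC ∥ AB]
   → B = (-19, -18)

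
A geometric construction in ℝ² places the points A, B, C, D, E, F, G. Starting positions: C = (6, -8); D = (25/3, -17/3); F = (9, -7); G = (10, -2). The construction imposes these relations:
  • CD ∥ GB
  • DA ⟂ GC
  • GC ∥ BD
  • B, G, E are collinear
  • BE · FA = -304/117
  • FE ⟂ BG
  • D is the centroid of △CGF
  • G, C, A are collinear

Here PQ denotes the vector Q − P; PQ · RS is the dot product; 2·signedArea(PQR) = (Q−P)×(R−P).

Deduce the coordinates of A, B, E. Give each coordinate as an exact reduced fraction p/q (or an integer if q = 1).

A = (304/39, -69/13)
B = (37/3, 1/3)
E = (7, -5)

1. A_x = 304/39  [G, C, A are collinear ∩ DA ⟂ GC]
2. A_y = -69/13  [G, C, A are collinear ∩ DA ⟂ GC]
   → A = (304/39, -69/13)
3. B_x = 37/3  [GC ∥ BD ∩ CD ∥ GB]
4. B_y = 1/3  [GC ∥ BD ∩ CD ∥ GB]
   → B = (37/3, 1/3)
5. E_x = 7  [B, G, E are collinear ∩ FE ⟂ BG]
6. E_y = -5  [B, G, E are collinear ∩ FE ⟂ BG]
   → E = (7, -5)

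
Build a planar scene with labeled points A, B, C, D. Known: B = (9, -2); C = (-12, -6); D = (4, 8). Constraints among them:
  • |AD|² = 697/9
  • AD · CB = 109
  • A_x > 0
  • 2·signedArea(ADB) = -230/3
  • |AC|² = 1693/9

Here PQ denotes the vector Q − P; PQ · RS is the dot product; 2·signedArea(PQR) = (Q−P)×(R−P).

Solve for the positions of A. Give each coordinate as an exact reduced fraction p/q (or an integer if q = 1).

1. A_x = 1/3  [AD · CB = 109 ∩ 2·signedArea(ADB) = -230/3]
2. A_y = 0  [AD · CB = 109 ∩ 2·signedArea(ADB) = -230/3]
   → A = (1/3, 0)

A = (1/3, 0)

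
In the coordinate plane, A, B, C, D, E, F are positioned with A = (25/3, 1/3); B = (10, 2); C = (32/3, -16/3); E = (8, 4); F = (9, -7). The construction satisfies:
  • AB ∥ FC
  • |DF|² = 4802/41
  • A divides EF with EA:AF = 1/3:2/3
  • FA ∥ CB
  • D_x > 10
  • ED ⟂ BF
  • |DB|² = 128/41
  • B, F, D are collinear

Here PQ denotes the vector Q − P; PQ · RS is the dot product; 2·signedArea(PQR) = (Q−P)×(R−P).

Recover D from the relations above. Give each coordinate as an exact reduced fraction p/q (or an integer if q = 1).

1. D_x = 418/41  [B, F, D are collinear ∩ ED ⟂ BF]
2. D_y = 154/41  [B, F, D are collinear ∩ ED ⟂ BF]
   → D = (418/41, 154/41)

D = (418/41, 154/41)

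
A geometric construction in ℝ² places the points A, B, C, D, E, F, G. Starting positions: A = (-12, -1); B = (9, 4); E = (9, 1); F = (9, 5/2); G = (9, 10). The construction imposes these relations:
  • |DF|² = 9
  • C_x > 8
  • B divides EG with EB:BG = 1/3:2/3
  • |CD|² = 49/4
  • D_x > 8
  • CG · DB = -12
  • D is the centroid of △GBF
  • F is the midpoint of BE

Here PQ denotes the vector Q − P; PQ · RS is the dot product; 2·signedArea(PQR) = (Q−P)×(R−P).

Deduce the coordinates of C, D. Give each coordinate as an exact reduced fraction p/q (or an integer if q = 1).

1. D_x = 9  [D is the centroid of △GBF]
2. D_y = 11/2  [D is the centroid of △GBF]
   → D = (9, 11/2)
3. C_y = 2  [CG · DB = -12]
4. C_x = 9  [|CD|² = 49/4]
   → C = (9, 2)

C = (9, 2)
D = (9, 11/2)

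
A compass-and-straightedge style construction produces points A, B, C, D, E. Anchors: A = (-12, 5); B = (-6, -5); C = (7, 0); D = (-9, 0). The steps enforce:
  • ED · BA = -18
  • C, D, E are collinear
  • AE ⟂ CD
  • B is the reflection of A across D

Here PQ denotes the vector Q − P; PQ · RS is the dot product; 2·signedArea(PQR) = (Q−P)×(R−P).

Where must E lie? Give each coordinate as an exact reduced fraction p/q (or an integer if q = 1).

E = (-12, 0)

1. E_x = -12  [C, D, E are collinear ∩ AE ⟂ CD]
2. E_y = 0  [C, D, E are collinear ∩ AE ⟂ CD]
   → E = (-12, 0)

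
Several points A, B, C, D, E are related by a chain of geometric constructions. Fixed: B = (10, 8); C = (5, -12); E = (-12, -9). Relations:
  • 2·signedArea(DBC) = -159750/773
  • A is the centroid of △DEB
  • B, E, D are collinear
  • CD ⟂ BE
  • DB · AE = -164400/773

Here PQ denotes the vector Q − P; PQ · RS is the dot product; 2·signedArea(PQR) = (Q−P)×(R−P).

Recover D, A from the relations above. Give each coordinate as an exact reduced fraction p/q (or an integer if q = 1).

1. D_x = -2170/773  [B, E, D are collinear ∩ CD ⟂ BE]
2. D_y = -1466/773  [B, E, D are collinear ∩ CD ⟂ BE]
   → D = (-2170/773, -1466/773)
3. A_x = -3716/2319  [A is the centroid of △DEB]
4. A_y = -2239/2319  [A is the centroid of △DEB]
   → A = (-3716/2319, -2239/2319)

A = (-3716/2319, -2239/2319)
D = (-2170/773, -1466/773)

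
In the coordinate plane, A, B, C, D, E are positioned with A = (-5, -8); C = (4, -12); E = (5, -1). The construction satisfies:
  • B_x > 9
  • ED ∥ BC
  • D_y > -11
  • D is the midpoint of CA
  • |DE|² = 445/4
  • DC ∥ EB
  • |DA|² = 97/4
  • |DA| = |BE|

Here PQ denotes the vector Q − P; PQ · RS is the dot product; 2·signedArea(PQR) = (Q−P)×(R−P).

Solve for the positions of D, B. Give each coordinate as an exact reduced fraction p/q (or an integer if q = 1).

1. D_x = -1/2  [D is the midpoint of CA]
2. D_y = -10  [D is the midpoint of CA]
   → D = (-1/2, -10)
3. B_x = 19/2  [ED ∥ BC ∩ DC ∥ EB]
4. B_y = -3  [ED ∥ BC ∩ DC ∥ EB]
   → B = (19/2, -3)

B = (19/2, -3)
D = (-1/2, -10)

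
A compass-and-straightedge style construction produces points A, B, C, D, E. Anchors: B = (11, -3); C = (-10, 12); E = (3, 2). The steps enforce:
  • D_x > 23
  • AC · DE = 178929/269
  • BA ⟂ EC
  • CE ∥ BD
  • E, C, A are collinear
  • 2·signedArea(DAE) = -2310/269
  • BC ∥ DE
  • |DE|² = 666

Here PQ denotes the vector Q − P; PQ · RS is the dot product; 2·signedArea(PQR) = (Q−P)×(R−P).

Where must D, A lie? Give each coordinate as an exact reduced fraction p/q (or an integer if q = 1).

A = (2809/269, -1002/269)
D = (24, -13)

1. D_x = 24  [BC ∥ DE ∩ CE ∥ BD]
2. D_y = -13  [BC ∥ DE ∩ CE ∥ BD]
   → D = (24, -13)
3. A_x = 2809/269  [E, C, A are collinear ∩ BA ⟂ EC]
4. A_y = -1002/269  [E, C, A are collinear ∩ BA ⟂ EC]
   → A = (2809/269, -1002/269)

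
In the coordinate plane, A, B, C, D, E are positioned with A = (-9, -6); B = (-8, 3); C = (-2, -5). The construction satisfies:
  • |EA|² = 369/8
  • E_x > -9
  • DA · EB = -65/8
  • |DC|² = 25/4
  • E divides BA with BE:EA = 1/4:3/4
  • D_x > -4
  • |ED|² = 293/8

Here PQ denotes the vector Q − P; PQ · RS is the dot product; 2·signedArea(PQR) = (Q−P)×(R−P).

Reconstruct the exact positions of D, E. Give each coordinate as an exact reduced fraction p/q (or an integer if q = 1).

D = (-7/2, -3)
E = (-33/4, 3/4)

1. E_x = -33/4  [E divides BA with BE:EA = 1/4:3/4]
2. E_y = 3/4  [E divides BA with BE:EA = 1/4:3/4]
   → E = (-33/4, 3/4)
3. D_x = -7/2  [line -1/4·x + -9/4·y + -61/8 = 0 ∩ |ED|² = 293/8]
4. D_y = -3  [line -1/4·x + -9/4·y + -61/8 = 0 ∩ |ED|² = 293/8]
   → D = (-7/2, -3)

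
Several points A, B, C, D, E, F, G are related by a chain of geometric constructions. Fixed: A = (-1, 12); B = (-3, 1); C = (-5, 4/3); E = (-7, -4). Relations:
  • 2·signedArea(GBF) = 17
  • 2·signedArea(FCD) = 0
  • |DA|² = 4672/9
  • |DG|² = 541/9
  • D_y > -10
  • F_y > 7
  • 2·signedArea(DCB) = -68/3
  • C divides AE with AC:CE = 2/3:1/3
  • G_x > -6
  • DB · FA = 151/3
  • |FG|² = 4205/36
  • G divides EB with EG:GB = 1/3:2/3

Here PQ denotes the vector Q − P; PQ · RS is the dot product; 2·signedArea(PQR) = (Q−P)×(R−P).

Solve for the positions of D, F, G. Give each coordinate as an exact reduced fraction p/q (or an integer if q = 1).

D = (-9, -28/3)
F = (-5/2, 8)
G = (-17/3, -7/3)

1. D_x = -9  [line 1/3·x + 2·y + 65/3 = 0 ∩ |DA|² = 4672/9]
2. D_y = -28/3  [line 1/3·x + 2·y + 65/3 = 0 ∩ |DA|² = 4672/9]
   → D = (-9, -28/3)
3. F_x = -5/2  [DB · FA = 151/3 ∩ 2·signedArea(FCD) = 0]
4. F_y = 8  [DB · FA = 151/3 ∩ 2·signedArea(FCD) = 0]
   → F = (-5/2, 8)
5. G_x = -17/3  [G divides EB with EG:GB = 1/3:2/3]
6. G_y = -7/3  [G divides EB with EG:GB = 1/3:2/3]
   → G = (-17/3, -7/3)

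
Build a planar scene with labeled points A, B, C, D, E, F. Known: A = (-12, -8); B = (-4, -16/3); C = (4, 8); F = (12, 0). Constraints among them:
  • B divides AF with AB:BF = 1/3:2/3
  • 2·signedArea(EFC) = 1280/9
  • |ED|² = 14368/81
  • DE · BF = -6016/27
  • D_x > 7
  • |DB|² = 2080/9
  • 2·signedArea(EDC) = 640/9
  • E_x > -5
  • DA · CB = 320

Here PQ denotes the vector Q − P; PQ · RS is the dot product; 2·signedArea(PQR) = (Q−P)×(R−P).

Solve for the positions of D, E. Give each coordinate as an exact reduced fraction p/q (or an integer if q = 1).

1. D_x = 8  [line 8·x + 40/3·y + -352/3 = 0 ∩ |DB|² = 2080/9]
2. D_y = 4  [line 8·x + 40/3·y + -352/3 = 0 ∩ |DB|² = 2080/9]
   → D = (8, 4)
3. E_x = -4  [DE · BF = -6016/27 ∩ 2·signedArea(EDC) = 640/9]
4. E_y = -16/9  [DE · BF = -6016/27 ∩ 2·signedArea(EDC) = 640/9]
   → E = (-4, -16/9)

D = (8, 4)
E = (-4, -16/9)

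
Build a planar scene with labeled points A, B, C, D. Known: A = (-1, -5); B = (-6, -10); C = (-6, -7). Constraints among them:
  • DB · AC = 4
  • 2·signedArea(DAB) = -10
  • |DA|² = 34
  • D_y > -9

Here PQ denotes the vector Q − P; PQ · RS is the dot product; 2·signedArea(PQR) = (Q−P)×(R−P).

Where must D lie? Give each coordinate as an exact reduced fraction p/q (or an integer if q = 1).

1. D_x = -6  [2·signedArea(DAB) = -10 ∩ DB · AC = 4]
2. D_y = -8  [2·signedArea(DAB) = -10 ∩ DB · AC = 4]
   → D = (-6, -8)

D = (-6, -8)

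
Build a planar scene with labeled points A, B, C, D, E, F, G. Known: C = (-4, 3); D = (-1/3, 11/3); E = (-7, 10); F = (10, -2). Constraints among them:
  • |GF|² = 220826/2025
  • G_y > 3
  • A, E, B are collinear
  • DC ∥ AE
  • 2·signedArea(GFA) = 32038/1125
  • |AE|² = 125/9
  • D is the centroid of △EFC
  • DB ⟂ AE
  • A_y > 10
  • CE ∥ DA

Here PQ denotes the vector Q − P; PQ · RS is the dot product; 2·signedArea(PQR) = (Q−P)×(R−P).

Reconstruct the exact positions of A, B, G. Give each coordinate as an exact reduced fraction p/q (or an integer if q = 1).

1. A_x = -10/3  [DC ∥ AE ∩ CE ∥ DA]
2. A_y = 32/3  [DC ∥ AE ∩ CE ∥ DA]
   → A = (-10/3, 32/3)
3. B_x = -623/375  [A, E, B are collinear ∩ DB ⟂ AE]
4. B_y = 4114/375  [A, E, B are collinear ∩ DB ⟂ AE]
   → B = (-623/375, 4114/375)
5. G_x = 1627/1125  [line -38/3·x + -40/3·y + 80462/1125 = 0 ∩ |GF|² = 220826/2025]
6. G_y = 4489/1125  [line -38/3·x + -40/3·y + 80462/1125 = 0 ∩ |GF|² = 220826/2025]
   → G = (1627/1125, 4489/1125)

A = (-10/3, 32/3)
B = (-623/375, 4114/375)
G = (1627/1125, 4489/1125)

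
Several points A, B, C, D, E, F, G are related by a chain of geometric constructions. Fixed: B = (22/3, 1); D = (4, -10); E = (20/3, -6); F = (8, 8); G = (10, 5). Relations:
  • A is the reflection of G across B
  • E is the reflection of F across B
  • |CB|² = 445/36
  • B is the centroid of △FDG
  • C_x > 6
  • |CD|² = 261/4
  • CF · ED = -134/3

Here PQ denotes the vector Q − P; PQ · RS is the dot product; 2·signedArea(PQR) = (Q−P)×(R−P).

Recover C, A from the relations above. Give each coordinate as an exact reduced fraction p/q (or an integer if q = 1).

A = (14/3, -3)
C = (7, -5/2)

1. C_x = 7  [line 8/3·x + 4·y + -26/3 = 0 ∩ |CB|² = 445/36]
2. C_y = -5/2  [line 8/3·x + 4·y + -26/3 = 0 ∩ |CB|² = 445/36]
   → C = (7, -5/2)
3. A_x = 14/3  [A is the reflection of G across B]
4. A_y = -3  [A is the reflection of G across B]
   → A = (14/3, -3)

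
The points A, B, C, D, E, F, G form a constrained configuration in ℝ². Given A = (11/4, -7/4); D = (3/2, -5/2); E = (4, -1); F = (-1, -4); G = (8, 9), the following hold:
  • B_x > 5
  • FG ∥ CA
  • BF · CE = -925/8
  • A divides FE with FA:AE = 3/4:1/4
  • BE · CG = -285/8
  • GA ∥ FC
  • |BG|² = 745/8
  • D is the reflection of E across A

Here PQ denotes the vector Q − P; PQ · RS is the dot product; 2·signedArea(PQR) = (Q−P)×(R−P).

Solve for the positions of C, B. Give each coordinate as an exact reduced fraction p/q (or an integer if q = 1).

1. C_x = -25/4  [FG ∥ CA ∩ GA ∥ FC]
2. C_y = -59/4  [FG ∥ CA ∩ GA ∥ FC]
   → C = (-25/4, -59/4)
3. B_x = 21/4  [BF · CE = -925/8 ∩ BE · CG = -285/8]
4. B_y = -1/4  [BF · CE = -925/8 ∩ BE · CG = -285/8]
   → B = (21/4, -1/4)

B = (21/4, -1/4)
C = (-25/4, -59/4)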